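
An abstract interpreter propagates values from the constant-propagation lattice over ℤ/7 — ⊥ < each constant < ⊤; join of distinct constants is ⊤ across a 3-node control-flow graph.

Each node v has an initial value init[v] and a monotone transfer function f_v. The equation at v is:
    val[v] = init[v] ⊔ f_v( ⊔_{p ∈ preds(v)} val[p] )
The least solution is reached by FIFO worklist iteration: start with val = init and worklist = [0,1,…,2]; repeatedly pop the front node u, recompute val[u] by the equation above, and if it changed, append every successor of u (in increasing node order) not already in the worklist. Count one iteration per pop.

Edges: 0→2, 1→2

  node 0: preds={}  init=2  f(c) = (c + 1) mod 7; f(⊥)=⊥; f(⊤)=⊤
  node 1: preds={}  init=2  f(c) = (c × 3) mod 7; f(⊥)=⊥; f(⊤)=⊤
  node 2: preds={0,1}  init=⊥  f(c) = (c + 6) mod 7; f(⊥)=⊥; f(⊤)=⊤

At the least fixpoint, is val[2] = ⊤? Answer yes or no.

Iteration log — 3 steps:
  step 1. node 0  ⊔preds=⊥  new=2  stable
  step 2. node 1  ⊔preds=⊥  new=2  stable
  step 3. node 2  ⊔preds=2  new=1  old=⊥  +wl: 

Least fixpoint reached:
  node 0: 2
  node 1: 2
  node 2: 1

no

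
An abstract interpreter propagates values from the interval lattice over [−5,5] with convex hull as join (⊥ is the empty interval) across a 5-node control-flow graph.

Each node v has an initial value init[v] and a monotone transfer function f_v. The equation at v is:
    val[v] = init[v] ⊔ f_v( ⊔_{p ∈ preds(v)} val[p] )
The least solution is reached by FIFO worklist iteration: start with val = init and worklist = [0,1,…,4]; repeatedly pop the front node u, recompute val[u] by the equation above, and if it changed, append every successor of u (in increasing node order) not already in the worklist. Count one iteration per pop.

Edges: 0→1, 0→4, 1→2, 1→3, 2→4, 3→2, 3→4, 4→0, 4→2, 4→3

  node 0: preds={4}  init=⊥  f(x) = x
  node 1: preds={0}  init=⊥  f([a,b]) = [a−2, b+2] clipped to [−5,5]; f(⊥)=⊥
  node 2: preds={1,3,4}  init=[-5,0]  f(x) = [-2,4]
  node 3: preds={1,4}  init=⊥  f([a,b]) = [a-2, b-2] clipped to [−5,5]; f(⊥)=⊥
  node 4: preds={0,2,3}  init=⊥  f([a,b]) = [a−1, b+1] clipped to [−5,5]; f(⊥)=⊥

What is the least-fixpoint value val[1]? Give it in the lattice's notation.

Iteration log — 12 steps:
  step 1. node 0  ⊔preds=⊥  new=⊥  stable
  step 2. node 1  ⊔preds=⊥  new=⊥  stable
  step 3. node 2  ⊔preds=⊥  new=[-5,4]  old=[-5,0]  +wl: 
  step 4. node 3  ⊔preds=⊥  new=⊥  stable
  step 5. node 4  ⊔preds=[-5,4]  new=[-5,5]  old=⊥  +wl: 0,2,3
  step 6. node 0  ⊔preds=[-5,5]  new=[-5,5]  old=⊥  +wl: 1,4
  step 7. node 2  ⊔preds=[-5,5]  new=[-5,4]  stable
  step 8. node 3  ⊔preds=[-5,5]  new=[-5,3]  old=⊥  +wl: 2
  step 9. node 1  ⊔preds=[-5,5]  new=[-5,5]  old=⊥  +wl: 3
  step 10. node 4  ⊔preds=[-5,5]  new=[-5,5]  stable
  step 11. node 2  ⊔preds=[-5,5]  new=[-5,4]  stable
  step 12. node 3  ⊔preds=[-5,5]  new=[-5,3]  stable

Least fixpoint reached:
  node 0: [-5,5]
  node 1: [-5,5]
  node 2: [-5,4]
  node 3: [-5,3]
  node 4: [-5,5]

[-5,5]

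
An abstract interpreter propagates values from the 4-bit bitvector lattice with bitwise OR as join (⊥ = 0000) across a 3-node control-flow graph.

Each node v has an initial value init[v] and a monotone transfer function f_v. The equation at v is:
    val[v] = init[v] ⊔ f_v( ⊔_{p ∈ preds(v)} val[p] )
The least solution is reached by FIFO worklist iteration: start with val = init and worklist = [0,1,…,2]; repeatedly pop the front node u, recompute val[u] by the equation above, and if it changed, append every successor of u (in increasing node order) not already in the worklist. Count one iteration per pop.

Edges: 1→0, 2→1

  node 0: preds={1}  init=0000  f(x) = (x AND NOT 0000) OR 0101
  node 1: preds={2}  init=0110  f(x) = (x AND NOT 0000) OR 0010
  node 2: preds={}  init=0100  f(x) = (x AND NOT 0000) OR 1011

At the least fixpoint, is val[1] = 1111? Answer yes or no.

Trace (5 dequeues):
  [1] u=0 | in 0110 | out 0111 | prev 0000 | push {}
  [2] u=1 | in 0100 | out 0110 | ==
  [3] u=2 | in 0000 | out 1111 | prev 0100 | push {1}
  [4] u=1 | in 1111 | out 1111 | prev 0110 | push {0}
  [5] u=0 | in 1111 | out 1111 | prev 0111 | push {}

Converged values:
  [0] 1111
  [1] 1111
  [2] 1111

yes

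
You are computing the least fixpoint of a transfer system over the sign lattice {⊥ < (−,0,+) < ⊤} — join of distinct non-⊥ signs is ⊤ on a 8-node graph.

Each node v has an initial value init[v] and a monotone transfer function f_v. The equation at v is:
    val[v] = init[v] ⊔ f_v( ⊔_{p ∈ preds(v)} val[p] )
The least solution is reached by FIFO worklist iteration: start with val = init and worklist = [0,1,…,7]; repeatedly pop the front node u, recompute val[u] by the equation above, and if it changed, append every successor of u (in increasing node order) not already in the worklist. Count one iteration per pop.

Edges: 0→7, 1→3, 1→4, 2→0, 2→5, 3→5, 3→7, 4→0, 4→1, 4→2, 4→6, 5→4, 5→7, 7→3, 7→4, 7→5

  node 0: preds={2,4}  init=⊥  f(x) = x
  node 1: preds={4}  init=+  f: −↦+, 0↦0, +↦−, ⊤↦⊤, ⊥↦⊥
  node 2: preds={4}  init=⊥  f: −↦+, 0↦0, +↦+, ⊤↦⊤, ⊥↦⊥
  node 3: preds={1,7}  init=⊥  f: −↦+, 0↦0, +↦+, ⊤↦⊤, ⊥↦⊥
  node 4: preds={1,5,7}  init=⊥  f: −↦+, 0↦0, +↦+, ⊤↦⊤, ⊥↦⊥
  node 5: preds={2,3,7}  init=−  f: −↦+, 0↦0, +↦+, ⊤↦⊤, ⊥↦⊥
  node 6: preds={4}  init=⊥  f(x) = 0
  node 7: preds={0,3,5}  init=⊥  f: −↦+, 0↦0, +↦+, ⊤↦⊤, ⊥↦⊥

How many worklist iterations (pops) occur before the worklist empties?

16

Iteration log — 16 steps:
  step 1. node 0  ⊔preds=⊥  new=⊥  stable
  step 2. node 1  ⊔preds=⊥  new=+  stable
  step 3. node 2  ⊔preds=⊥  new=⊥  stable
  step 4. node 3  ⊔preds=+  new=+  old=⊥  +wl: 
  step 5. node 4  ⊔preds=⊤  new=⊤  old=⊥  +wl: 0,1,2
  step 6. node 5  ⊔preds=+  new=⊤  old=−  +wl: 4
  step 7. node 6  ⊔preds=⊤  new=0  old=⊥  +wl: 
  step 8. node 7  ⊔preds=⊤  new=⊤  old=⊥  +wl: 3,5
  step 9. node 0  ⊔preds=⊤  new=⊤  old=⊥  +wl: 7
  step 10. node 1  ⊔preds=⊤  new=⊤  old=+  +wl: 
  step 11. node 2  ⊔preds=⊤  new=⊤  old=⊥  +wl: 0
  step 12. node 4  ⊔preds=⊤  new=⊤  stable
  step 13. node 3  ⊔preds=⊤  new=⊤  old=+  +wl: 
  step 14. node 5  ⊔preds=⊤  new=⊤  stable
  step 15. node 7  ⊔preds=⊤  new=⊤  stable
  step 16. node 0  ⊔preds=⊤  new=⊤  stable

Least fixpoint reached:
  node 0: ⊤
  node 1: ⊤
  node 2: ⊤
  node 3: ⊤
  node 4: ⊤
  node 5: ⊤
  node 6: 0
  node 7: ⊤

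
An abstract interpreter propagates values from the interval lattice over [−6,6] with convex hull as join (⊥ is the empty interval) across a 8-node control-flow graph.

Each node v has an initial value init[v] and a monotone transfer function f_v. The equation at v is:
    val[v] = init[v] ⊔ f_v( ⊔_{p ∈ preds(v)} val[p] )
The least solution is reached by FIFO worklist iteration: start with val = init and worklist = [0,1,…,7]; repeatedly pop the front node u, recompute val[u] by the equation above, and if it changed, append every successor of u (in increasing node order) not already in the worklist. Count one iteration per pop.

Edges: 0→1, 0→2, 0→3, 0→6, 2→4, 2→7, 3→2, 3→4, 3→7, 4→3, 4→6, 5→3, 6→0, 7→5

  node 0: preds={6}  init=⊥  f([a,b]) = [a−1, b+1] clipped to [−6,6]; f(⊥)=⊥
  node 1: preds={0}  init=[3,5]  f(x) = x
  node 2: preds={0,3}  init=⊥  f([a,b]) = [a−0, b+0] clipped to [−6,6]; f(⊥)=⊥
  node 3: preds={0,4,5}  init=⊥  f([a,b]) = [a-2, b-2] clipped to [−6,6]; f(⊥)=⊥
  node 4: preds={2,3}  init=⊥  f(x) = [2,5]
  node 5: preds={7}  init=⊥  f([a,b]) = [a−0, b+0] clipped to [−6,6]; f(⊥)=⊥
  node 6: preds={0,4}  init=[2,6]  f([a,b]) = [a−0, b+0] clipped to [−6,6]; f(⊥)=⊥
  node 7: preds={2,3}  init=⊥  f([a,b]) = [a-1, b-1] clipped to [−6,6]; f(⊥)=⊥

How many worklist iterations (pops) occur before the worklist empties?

57

Trace (57 dequeues):
  [1] u=0 | in [2,6] | out [1,6] | prev ⊥ | push {}
  [2] u=1 | in [1,6] | out [1,6] | prev [3,5] | push {}
  [3] u=2 | in [1,6] | out [1,6] | prev ⊥ | push {}
  [4] u=3 | in [1,6] | out [-1,4] | prev ⊥ | push {2}
  [5] u=4 | in [-1,6] | out [2,5] | prev ⊥ | push {3}
  [6] u=5 | in ⊥ | out ⊥ | ==
  [7] u=6 | in [1,6] | out [1,6] | prev [2,6] | push {0}
  [8] u=7 | in [-1,6] | out [-2,5] | prev ⊥ | push {5}
  [9] u=2 | in [-1,6] | out [-1,6] | prev [1,6] | push {4,7}
  [10] u=3 | in [1,6] | out [-1,4] | ==
  [11] u=0 | in [1,6] | out [0,6] | prev [1,6] | push {1,2,3,6}
  [12] u=5 | in [-2,5] | out [-2,5] | prev ⊥ | push {}
  [13] u=4 | in [-1,6] | out [2,5] | ==
  [14] u=7 | in [-1,6] | out [-2,5] | ==
  [15] u=1 | in [0,6] | out [0,6] | prev [1,6] | push {}
  [16] u=2 | in [-1,6] | out [-1,6] | ==
  [17] u=3 | in [-2,6] | out [-4,4] | prev [-1,4] | push {2,4,7}
  [18] u=6 | in [0,6] | out [0,6] | prev [1,6] | push {0}
  [19] u=2 | in [-4,6] | out [-4,6] | prev [-1,6] | push {}
  [20] u=4 | in [-4,6] | out [2,5] | ==
  [21] u=7 | in [-4,6] | out [-5,5] | prev [-2,5] | push {5}
  [22] u=0 | in [0,6] | out [-1,6] | prev [0,6] | push {1,2,3,6}
  [23] u=5 | in [-5,5] | out [-5,5] | prev [-2,5] | push {}
  [24] u=1 | in [-1,6] | out [-1,6] | prev [0,6] | push {}
  [25] u=2 | in [-4,6] | out [-4,6] | ==
  [26] u=3 | in [-5,6] | out [-6,4] | prev [-4,4] | push {2,4,7}
  [27] u=6 | in [-1,6] | out [-1,6] | prev [0,6] | push {0}
  [28] u=2 | in [-6,6] | out [-6,6] | prev [-4,6] | push {}
  [29] u=4 | in [-6,6] | out [2,5] | ==
  [30] u=7 | in [-6,6] | out [-6,5] | prev [-5,5] | push {5}
  [31] u=0 | in [-1,6] | out [-2,6] | prev [-1,6] | push {1,2,3,6}
  [32] u=5 | in [-6,5] | out [-6,5] | prev [-5,5] | push {}
  [33] u=1 | in [-2,6] | out [-2,6] | prev [-1,6] | push {}
  [34] u=2 | in [-6,6] | out [-6,6] | ==
  [35] u=3 | in [-6,6] | out [-6,4] | ==
  [36] u=6 | in [-2,6] | out [-2,6] | prev [-1,6] | push {0}
  [37] u=0 | in [-2,6] | out [-3,6] | prev [-2,6] | push {1,2,3,6}
  [38] u=1 | in [-3,6] | out [-3,6] | prev [-2,6] | push {}
  [39] u=2 | in [-6,6] | out [-6,6] | ==
  [40] u=3 | in [-6,6] | out [-6,4] | ==
  [41] u=6 | in [-3,6] | out [-3,6] | prev [-2,6] | push {0}
  [42] u=0 | in [-3,6] | out [-4,6] | prev [-3,6] | push {1,2,3,6}
  [43] u=1 | in [-4,6] | out [-4,6] | prev [-3,6] | push {}
  [44] u=2 | in [-6,6] | out [-6,6] | ==
  [45] u=3 | in [-6,6] | out [-6,4] | ==
  [46] u=6 | in [-4,6] | out [-4,6] | prev [-3,6] | push {0}
  [47] u=0 | in [-4,6] | out [-5,6] | prev [-4,6] | push {1,2,3,6}
  [48] u=1 | in [-5,6] | out [-5,6] | prev [-4,6] | push {}
  [49] u=2 | in [-6,6] | out [-6,6] | ==
  [50] u=3 | in [-6,6] | out [-6,4] | ==
  [51] u=6 | in [-5,6] | out [-5,6] | prev [-4,6] | push {0}
  [52] u=0 | in [-5,6] | out [-6,6] | prev [-5,6] | push {1,2,3,6}
  [53] u=1 | in [-6,6] | out [-6,6] | prev [-5,6] | push {}
  [54] u=2 | in [-6,6] | out [-6,6] | ==
  [55] u=3 | in [-6,6] | out [-6,4] | ==
  [56] u=6 | in [-6,6] | out [-6,6] | prev [-5,6] | push {0}
  [57] u=0 | in [-6,6] | out [-6,6] | ==

Converged values:
  [0] [-6,6]
  [1] [-6,6]
  [2] [-6,6]
  [3] [-6,4]
  [4] [2,5]
  [5] [-6,5]
  [6] [-6,6]
  [7] [-6,5]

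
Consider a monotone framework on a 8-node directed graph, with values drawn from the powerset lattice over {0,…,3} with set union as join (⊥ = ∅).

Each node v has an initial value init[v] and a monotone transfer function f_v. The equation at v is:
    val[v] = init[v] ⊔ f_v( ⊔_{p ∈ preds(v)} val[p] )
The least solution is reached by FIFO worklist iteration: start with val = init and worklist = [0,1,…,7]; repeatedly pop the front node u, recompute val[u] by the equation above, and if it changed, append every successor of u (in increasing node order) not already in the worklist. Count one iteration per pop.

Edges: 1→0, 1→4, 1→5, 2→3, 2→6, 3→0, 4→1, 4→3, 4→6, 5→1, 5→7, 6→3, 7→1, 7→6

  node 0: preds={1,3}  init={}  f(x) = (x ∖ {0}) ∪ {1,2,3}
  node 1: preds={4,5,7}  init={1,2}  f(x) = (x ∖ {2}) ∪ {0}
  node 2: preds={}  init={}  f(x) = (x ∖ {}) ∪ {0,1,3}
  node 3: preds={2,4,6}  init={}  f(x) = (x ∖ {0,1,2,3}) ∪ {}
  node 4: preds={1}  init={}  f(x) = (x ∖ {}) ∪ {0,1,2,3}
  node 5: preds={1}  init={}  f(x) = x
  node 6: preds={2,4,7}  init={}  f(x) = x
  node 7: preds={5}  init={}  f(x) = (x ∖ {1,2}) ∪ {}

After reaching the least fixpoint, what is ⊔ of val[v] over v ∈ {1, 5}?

Trace (19 dequeues):
  [1] u=0 | in {1,2} | out {1,2,3} | prev {} | push {}
  [2] u=1 | in {} | out {0,1,2} | prev {1,2} | push {0}
  [3] u=2 | in {} | out {0,1,3} | prev {} | push {}
  [4] u=3 | in {0,1,3} | out {} | ==
  [5] u=4 | in {0,1,2} | out {0,1,2,3} | prev {} | push {1,3}
  [6] u=5 | in {0,1,2} | out {0,1,2} | prev {} | push {}
  [7] u=6 | in {0,1,2,3} | out {0,1,2,3} | prev {} | push {}
  [8] u=7 | in {0,1,2} | out {0} | prev {} | push {6}
  [9] u=0 | in {0,1,2} | out {1,2,3} | ==
  [10] u=1 | in {0,1,2,3} | out {0,1,2,3} | prev {0,1,2} | push {0,4,5}
  [11] u=3 | in {0,1,2,3} | out {} | ==
  [12] u=6 | in {0,1,2,3} | out {0,1,2,3} | ==
  [13] u=0 | in {0,1,2,3} | out {1,2,3} | ==
  [14] u=4 | in {0,1,2,3} | out {0,1,2,3} | ==
  [15] u=5 | in {0,1,2,3} | out {0,1,2,3} | prev {0,1,2} | push {1,7}
  [16] u=1 | in {0,1,2,3} | out {0,1,2,3} | ==
  [17] u=7 | in {0,1,2,3} | out {0,3} | prev {0} | push {1,6}
  [18] u=1 | in {0,1,2,3} | out {0,1,2,3} | ==
  [19] u=6 | in {0,1,2,3} | out {0,1,2,3} | ==

Converged values:
  [0] {1,2,3}
  [1] {0,1,2,3}
  [2] {0,1,3}
  [3] {}
  [4] {0,1,2,3}
  [5] {0,1,2,3}
  [6] {0,1,2,3}
  [7] {0,3}

{0,1,2,3}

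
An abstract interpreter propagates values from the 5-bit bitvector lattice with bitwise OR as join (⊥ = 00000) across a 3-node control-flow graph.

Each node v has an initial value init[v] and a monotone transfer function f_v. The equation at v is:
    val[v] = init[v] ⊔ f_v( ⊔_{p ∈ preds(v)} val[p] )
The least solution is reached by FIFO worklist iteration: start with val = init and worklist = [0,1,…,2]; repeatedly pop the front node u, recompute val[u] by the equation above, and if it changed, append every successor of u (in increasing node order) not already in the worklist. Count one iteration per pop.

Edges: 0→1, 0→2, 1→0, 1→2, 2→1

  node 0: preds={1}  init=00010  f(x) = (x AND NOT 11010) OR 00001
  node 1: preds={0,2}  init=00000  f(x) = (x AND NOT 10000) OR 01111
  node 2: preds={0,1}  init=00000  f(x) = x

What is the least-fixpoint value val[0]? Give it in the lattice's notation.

Iteration log — 6 steps:
  step 1. node 0  ⊔preds=00000  new=00011  old=00010  +wl: 
  step 2. node 1  ⊔preds=00011  new=01111  old=00000  +wl: 0
  step 3. node 2  ⊔preds=01111  new=01111  old=00000  +wl: 1
  step 4. node 0  ⊔preds=01111  new=00111  old=00011  +wl: 2
  step 5. node 1  ⊔preds=01111  new=01111  stable
  step 6. node 2  ⊔preds=01111  new=01111  stable

Least fixpoint reached:
  node 0: 00111
  node 1: 01111
  node 2: 01111

00111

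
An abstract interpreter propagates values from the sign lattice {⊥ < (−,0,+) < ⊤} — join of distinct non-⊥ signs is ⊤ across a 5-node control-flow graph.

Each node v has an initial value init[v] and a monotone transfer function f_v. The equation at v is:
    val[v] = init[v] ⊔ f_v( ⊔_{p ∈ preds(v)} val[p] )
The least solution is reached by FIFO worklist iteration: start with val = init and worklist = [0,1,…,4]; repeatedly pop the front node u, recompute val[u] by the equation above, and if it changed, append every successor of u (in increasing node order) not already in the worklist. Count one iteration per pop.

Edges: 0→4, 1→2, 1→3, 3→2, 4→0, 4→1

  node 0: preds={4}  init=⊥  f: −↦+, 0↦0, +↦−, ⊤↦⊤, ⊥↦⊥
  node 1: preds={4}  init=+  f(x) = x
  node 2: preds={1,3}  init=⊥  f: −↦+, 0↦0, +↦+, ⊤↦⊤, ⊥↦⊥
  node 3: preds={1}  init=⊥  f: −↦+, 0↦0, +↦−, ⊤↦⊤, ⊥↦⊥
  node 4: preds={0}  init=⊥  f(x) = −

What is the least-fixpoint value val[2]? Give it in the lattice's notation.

⊤

Iteration log — 12 steps:
  step 1. node 0  ⊔preds=⊥  new=⊥  stable
  step 2. node 1  ⊔preds=⊥  new=+  stable
  step 3. node 2  ⊔preds=+  new=+  old=⊥  +wl: 
  step 4. node 3  ⊔preds=+  new=−  old=⊥  +wl: 2
  step 5. node 4  ⊔preds=⊥  new=−  old=⊥  +wl: 0,1
  step 6. node 2  ⊔preds=⊤  new=⊤  old=+  +wl: 
  step 7. node 0  ⊔preds=−  new=+  old=⊥  +wl: 4
  step 8. node 1  ⊔preds=−  new=⊤  old=+  +wl: 2,3
  step 9. node 4  ⊔preds=+  new=−  stable
  step 10. node 2  ⊔preds=⊤  new=⊤  stable
  step 11. node 3  ⊔preds=⊤  new=⊤  old=−  +wl: 2
  step 12. node 2  ⊔preds=⊤  new=⊤  stable

Least fixpoint reached:
  node 0: +
  node 1: ⊤
  node 2: ⊤
  node 3: ⊤
  node 4: −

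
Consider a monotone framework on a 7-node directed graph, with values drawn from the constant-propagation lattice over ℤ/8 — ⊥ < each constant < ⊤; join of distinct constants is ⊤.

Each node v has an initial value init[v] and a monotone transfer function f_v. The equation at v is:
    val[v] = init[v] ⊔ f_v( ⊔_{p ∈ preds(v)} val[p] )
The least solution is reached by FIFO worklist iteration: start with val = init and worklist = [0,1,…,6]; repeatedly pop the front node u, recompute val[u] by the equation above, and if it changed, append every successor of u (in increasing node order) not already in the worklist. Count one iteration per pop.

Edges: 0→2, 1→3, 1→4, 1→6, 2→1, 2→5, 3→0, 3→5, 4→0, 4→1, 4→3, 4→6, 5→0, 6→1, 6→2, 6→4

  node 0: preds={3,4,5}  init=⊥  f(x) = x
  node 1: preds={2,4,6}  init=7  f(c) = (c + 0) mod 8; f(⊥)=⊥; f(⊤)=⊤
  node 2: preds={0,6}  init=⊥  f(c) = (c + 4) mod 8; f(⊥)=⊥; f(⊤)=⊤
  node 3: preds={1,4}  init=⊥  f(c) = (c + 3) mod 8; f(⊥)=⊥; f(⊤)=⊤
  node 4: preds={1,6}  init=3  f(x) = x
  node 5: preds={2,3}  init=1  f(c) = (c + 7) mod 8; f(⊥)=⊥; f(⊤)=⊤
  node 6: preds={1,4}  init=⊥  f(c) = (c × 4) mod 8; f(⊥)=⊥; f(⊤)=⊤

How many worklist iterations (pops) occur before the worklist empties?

12

Worklist (12 pops):
  #1 pop 0: in=⊤ → ⊤ (was ⊥); enqueue []
  #2 pop 1: in=3 → ⊤ (was 7); enqueue []
  #3 pop 2: in=⊤ → ⊤ (was ⊥); enqueue [1]
  #4 pop 3: in=⊤ → ⊤ (was ⊥); enqueue [0]
  #5 pop 4: in=⊤ → ⊤ (was 3); enqueue [3]
  #6 pop 5: in=⊤ → ⊤ (was 1); enqueue []
  #7 pop 6: in=⊤ → ⊤ (was ⊥); enqueue [2,4]
  #8 pop 1: in=⊤ → ⊤ (no change)
  #9 pop 0: in=⊤ → ⊤ (no change)
  #10 pop 3: in=⊤ → ⊤ (no change)
  #11 pop 2: in=⊤ → ⊤ (no change)
  #12 pop 4: in=⊤ → ⊤ (no change)

Fixpoint:
  val[0] = ⊤
  val[1] = ⊤
  val[2] = ⊤
  val[3] = ⊤
  val[4] = ⊤
  val[5] = ⊤
  val[6] = ⊤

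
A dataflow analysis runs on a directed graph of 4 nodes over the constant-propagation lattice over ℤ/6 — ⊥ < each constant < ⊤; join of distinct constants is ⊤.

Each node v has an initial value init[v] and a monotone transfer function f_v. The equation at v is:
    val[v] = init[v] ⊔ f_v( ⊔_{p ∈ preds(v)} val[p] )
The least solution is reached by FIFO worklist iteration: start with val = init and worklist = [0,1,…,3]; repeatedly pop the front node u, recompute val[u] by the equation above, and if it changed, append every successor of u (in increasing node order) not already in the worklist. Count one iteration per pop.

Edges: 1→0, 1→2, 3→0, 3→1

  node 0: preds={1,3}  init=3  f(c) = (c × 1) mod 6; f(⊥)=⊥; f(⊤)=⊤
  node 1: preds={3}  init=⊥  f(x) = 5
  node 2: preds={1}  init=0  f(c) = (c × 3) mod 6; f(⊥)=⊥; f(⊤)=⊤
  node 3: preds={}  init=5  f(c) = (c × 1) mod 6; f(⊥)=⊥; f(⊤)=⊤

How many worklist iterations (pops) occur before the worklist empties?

Trace (5 dequeues):
  [1] u=0 | in 5 | out ⊤ | prev 3 | push {}
  [2] u=1 | in 5 | out 5 | prev ⊥ | push {0}
  [3] u=2 | in 5 | out ⊤ | prev 0 | push {}
  [4] u=3 | in ⊥ | out 5 | ==
  [5] u=0 | in 5 | out ⊤ | ==

Converged values:
  [0] ⊤
  [1] 5
  [2] ⊤
  [3] 5

5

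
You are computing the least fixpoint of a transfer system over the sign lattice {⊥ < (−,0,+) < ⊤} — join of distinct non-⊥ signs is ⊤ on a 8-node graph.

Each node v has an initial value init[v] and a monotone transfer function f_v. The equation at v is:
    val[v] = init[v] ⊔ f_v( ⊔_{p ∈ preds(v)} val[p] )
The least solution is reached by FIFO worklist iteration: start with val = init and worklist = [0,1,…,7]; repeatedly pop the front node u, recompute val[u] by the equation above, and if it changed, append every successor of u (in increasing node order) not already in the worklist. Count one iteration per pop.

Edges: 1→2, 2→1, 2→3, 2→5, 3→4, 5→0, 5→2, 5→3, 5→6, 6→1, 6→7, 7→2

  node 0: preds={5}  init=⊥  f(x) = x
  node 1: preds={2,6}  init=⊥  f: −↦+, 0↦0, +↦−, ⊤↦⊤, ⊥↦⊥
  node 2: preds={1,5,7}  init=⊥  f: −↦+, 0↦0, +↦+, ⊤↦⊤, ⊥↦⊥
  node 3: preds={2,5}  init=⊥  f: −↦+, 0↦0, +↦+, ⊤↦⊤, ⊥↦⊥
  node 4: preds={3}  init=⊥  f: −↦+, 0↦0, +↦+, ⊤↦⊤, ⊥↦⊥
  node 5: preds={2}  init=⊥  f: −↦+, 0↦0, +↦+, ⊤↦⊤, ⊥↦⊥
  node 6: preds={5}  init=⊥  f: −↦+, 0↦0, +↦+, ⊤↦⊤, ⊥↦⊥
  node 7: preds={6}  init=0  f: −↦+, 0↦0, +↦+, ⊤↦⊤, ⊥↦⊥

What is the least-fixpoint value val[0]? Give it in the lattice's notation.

0

Worklist (12 pops):
  #1 pop 0: in=⊥ → ⊥ (no change)
  #2 pop 1: in=⊥ → ⊥ (no change)
  #3 pop 2: in=0 → 0 (was ⊥); enqueue [1]
  #4 pop 3: in=0 → 0 (was ⊥); enqueue []
  #5 pop 4: in=0 → 0 (was ⊥); enqueue []
  #6 pop 5: in=0 → 0 (was ⊥); enqueue [0,2,3]
  #7 pop 6: in=0 → 0 (was ⊥); enqueue []
  #8 pop 7: in=0 → 0 (no change)
  #9 pop 1: in=0 → 0 (was ⊥); enqueue []
  #10 pop 0: in=0 → 0 (was ⊥); enqueue []
  #11 pop 2: in=0 → 0 (no change)
  #12 pop 3: in=0 → 0 (no change)

Fixpoint:
  val[0] = 0
  val[1] = 0
  val[2] = 0
  val[3] = 0
  val[4] = 0
  val[5] = 0
  val[6] = 0
  val[7] = 0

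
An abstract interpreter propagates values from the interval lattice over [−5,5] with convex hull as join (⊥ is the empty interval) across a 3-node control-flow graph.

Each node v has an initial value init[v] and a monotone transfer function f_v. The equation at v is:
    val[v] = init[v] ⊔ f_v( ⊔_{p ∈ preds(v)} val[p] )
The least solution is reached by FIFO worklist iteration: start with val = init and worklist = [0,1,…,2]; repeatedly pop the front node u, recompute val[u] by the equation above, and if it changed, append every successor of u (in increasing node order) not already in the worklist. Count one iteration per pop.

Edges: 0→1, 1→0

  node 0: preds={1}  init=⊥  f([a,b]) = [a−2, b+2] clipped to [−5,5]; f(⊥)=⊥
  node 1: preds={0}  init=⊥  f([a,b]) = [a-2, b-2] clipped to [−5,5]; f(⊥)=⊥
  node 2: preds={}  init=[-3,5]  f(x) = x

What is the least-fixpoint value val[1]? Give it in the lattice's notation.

⊥

Worklist (3 pops):
  #1 pop 0: in=⊥ → ⊥ (no change)
  #2 pop 1: in=⊥ → ⊥ (no change)
  #3 pop 2: in=⊥ → [-3,5] (no change)

Fixpoint:
  val[0] = ⊥
  val[1] = ⊥
  val[2] = [-3,5]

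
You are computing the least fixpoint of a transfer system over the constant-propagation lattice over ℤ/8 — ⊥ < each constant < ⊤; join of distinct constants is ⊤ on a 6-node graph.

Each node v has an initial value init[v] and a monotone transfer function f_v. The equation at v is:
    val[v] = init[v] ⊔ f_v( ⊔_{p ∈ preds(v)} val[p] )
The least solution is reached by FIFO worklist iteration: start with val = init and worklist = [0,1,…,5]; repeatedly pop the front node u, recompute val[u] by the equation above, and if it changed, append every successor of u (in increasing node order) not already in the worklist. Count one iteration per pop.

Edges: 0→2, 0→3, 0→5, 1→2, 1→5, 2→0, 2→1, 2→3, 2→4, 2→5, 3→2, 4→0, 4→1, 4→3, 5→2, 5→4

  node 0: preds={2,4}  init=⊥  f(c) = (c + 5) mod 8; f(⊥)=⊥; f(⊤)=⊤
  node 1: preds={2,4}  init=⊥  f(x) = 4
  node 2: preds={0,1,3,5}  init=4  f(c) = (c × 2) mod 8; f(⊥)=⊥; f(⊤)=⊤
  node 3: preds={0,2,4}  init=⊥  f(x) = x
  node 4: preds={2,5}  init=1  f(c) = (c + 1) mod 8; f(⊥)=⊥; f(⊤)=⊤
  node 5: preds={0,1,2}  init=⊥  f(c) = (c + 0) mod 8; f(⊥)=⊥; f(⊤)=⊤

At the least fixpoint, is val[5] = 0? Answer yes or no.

Iteration log — 11 steps:
  step 1. node 0  ⊔preds=⊤  new=⊤  old=⊥  +wl: 
  step 2. node 1  ⊔preds=⊤  new=4  old=⊥  +wl: 
  step 3. node 2  ⊔preds=⊤  new=⊤  old=4  +wl: 0,1
  step 4. node 3  ⊔preds=⊤  new=⊤  old=⊥  +wl: 2
  step 5. node 4  ⊔preds=⊤  new=⊤  old=1  +wl: 3
  step 6. node 5  ⊔preds=⊤  new=⊤  old=⊥  +wl: 4
  step 7. node 0  ⊔preds=⊤  new=⊤  stable
  step 8. node 1  ⊔preds=⊤  new=4  stable
  step 9. node 2  ⊔preds=⊤  new=⊤  stable
  step 10. node 3  ⊔preds=⊤  new=⊤  stable
  step 11. node 4  ⊔preds=⊤  new=⊤  stable

Least fixpoint reached:
  node 0: ⊤
  node 1: 4
  node 2: ⊤
  node 3: ⊤
  node 4: ⊤
  node 5: ⊤

no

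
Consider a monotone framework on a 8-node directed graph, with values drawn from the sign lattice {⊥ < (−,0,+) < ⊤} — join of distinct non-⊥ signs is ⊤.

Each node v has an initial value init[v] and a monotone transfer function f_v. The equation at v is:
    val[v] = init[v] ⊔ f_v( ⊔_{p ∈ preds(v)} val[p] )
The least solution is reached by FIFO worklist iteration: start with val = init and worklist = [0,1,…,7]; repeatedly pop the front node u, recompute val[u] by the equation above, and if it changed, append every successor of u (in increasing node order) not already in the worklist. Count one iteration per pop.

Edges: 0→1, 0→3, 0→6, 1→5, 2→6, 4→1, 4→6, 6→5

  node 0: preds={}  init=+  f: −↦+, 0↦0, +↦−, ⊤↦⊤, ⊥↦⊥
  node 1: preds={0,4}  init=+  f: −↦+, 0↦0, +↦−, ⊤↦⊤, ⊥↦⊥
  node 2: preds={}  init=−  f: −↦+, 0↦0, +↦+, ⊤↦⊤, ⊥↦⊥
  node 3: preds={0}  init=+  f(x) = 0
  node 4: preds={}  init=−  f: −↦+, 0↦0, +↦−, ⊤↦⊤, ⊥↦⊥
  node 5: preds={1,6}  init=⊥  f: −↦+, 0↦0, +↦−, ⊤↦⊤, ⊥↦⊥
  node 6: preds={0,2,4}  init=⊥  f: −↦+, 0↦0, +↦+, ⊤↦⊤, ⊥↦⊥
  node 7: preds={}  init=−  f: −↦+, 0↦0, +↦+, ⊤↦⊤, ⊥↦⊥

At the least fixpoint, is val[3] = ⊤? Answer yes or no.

yes

Worklist (9 pops):
  #1 pop 0: in=⊥ → + (no change)
  #2 pop 1: in=⊤ → ⊤ (was +); enqueue []
  #3 pop 2: in=⊥ → − (no change)
  #4 pop 3: in=+ → ⊤ (was +); enqueue []
  #5 pop 4: in=⊥ → − (no change)
  #6 pop 5: in=⊤ → ⊤ (was ⊥); enqueue []
  #7 pop 6: in=⊤ → ⊤ (was ⊥); enqueue [5]
  #8 pop 7: in=⊥ → − (no change)
  #9 pop 5: in=⊤ → ⊤ (no change)

Fixpoint:
  val[0] = +
  val[1] = ⊤
  val[2] = −
  val[3] = ⊤
  val[4] = −
  val[5] = ⊤
  val[6] = ⊤
  val[7] = −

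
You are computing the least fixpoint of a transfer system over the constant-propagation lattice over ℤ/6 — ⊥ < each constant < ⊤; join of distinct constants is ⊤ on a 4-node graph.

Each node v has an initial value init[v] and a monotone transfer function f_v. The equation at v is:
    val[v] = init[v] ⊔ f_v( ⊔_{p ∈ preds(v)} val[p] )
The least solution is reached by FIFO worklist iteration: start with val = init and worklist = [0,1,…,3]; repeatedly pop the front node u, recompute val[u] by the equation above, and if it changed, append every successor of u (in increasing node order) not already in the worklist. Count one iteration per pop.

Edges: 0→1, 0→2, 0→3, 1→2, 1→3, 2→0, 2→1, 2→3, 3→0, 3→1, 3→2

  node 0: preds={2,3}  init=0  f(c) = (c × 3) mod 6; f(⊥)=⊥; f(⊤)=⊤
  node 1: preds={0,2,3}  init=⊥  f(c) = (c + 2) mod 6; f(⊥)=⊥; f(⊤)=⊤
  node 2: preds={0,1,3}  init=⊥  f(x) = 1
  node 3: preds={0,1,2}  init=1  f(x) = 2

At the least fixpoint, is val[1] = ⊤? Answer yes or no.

yes

Trace (7 dequeues):
  [1] u=0 | in 1 | out ⊤ | prev 0 | push {}
  [2] u=1 | in ⊤ | out ⊤ | prev ⊥ | push {}
  [3] u=2 | in ⊤ | out 1 | prev ⊥ | push {0,1}
  [4] u=3 | in ⊤ | out ⊤ | prev 1 | push {2}
  [5] u=0 | in ⊤ | out ⊤ | ==
  [6] u=1 | in ⊤ | out ⊤ | ==
  [7] u=2 | in ⊤ | out 1 | ==

Converged values:
  [0] ⊤
  [1] ⊤
  [2] 1
  [3] ⊤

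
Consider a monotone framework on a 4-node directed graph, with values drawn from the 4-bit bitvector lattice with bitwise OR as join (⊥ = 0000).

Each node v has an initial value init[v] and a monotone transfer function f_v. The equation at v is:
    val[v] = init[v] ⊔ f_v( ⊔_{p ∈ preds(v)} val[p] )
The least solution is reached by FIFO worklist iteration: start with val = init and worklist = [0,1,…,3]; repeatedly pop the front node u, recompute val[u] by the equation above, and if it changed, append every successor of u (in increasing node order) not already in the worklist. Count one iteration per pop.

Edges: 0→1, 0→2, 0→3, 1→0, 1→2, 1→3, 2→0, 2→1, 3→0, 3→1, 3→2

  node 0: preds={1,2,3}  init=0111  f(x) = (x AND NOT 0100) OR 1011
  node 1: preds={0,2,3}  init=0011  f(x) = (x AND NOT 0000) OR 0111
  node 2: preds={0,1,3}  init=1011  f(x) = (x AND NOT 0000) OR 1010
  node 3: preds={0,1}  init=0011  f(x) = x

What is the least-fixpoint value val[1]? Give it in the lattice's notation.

1111

Iteration log — 7 steps:
  step 1. node 0  ⊔preds=1011  new=1111  old=0111  +wl: 
  step 2. node 1  ⊔preds=1111  new=1111  old=0011  +wl: 0
  step 3. node 2  ⊔preds=1111  new=1111  old=1011  +wl: 1
  step 4. node 3  ⊔preds=1111  new=1111  old=0011  +wl: 2
  step 5. node 0  ⊔preds=1111  new=1111  stable
  step 6. node 1  ⊔preds=1111  new=1111  stable
  step 7. node 2  ⊔preds=1111  new=1111  stable

Least fixpoint reached:
  node 0: 1111
  node 1: 1111
  node 2: 1111
  node 3: 1111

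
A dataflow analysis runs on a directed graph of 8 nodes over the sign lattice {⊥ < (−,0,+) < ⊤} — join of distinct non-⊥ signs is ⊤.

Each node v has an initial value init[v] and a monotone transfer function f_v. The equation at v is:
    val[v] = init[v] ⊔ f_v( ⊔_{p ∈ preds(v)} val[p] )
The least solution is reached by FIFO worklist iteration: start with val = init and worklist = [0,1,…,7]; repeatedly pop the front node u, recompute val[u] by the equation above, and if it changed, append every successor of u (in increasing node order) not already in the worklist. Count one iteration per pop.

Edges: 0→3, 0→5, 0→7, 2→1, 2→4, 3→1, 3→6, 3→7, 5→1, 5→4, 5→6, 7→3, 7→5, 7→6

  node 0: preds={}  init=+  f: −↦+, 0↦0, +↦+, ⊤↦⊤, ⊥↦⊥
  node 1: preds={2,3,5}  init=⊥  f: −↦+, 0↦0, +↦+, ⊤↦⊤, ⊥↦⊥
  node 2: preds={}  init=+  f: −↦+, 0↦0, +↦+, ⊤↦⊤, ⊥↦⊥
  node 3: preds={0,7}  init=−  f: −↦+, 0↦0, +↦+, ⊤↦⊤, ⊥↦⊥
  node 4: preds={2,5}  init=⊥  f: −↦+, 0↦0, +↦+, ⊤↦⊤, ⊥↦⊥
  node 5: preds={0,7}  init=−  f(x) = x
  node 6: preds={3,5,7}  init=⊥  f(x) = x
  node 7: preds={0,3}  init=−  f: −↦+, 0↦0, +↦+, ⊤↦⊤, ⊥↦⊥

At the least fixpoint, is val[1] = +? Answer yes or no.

Worklist (13 pops):
  #1 pop 0: in=⊥ → + (no change)
  #2 pop 1: in=⊤ → ⊤ (was ⊥); enqueue []
  #3 pop 2: in=⊥ → + (no change)
  #4 pop 3: in=⊤ → ⊤ (was −); enqueue [1]
  #5 pop 4: in=⊤ → ⊤ (was ⊥); enqueue []
  #6 pop 5: in=⊤ → ⊤ (was −); enqueue [4]
  #7 pop 6: in=⊤ → ⊤ (was ⊥); enqueue []
  #8 pop 7: in=⊤ → ⊤ (was −); enqueue [3,5,6]
  #9 pop 1: in=⊤ → ⊤ (no change)
  #10 pop 4: in=⊤ → ⊤ (no change)
  #11 pop 3: in=⊤ → ⊤ (no change)
  #12 pop 5: in=⊤ → ⊤ (no change)
  #13 pop 6: in=⊤ → ⊤ (no change)

Fixpoint:
  val[0] = +
  val[1] = ⊤
  val[2] = +
  val[3] = ⊤
  val[4] = ⊤
  val[5] = ⊤
  val[6] = ⊤
  val[7] = ⊤

no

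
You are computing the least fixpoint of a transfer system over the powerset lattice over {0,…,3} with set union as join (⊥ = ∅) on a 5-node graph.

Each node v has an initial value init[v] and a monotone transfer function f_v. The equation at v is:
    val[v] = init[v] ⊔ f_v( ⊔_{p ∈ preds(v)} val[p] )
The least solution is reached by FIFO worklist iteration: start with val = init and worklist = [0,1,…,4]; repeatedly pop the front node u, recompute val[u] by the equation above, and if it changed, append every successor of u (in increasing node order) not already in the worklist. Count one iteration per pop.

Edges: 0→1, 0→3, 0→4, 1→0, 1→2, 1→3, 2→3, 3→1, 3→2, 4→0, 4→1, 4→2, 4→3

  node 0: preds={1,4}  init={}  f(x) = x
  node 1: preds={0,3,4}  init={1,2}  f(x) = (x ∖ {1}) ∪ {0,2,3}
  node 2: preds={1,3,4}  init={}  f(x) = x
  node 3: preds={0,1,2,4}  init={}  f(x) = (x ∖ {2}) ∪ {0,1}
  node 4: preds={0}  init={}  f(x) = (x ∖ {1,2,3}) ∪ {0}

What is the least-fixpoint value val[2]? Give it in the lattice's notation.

Worklist (10 pops):
  #1 pop 0: in={1,2} → {1,2} (was {}); enqueue []
  #2 pop 1: in={1,2} → {0,1,2,3} (was {1,2}); enqueue [0]
  #3 pop 2: in={0,1,2,3} → {0,1,2,3} (was {}); enqueue []
  #4 pop 3: in={0,1,2,3} → {0,1,3} (was {}); enqueue [1,2]
  #5 pop 4: in={1,2} → {0} (was {}); enqueue [3]
  #6 pop 0: in={0,1,2,3} → {0,1,2,3} (was {1,2}); enqueue [4]
  #7 pop 1: in={0,1,2,3} → {0,1,2,3} (no change)
  #8 pop 2: in={0,1,2,3} → {0,1,2,3} (no change)
  #9 pop 3: in={0,1,2,3} → {0,1,3} (no change)
  #10 pop 4: in={0,1,2,3} → {0} (no change)

Fixpoint:
  val[0] = {0,1,2,3}
  val[1] = {0,1,2,3}
  val[2] = {0,1,2,3}
  val[3] = {0,1,3}
  val[4] = {0}

{0,1,2,3}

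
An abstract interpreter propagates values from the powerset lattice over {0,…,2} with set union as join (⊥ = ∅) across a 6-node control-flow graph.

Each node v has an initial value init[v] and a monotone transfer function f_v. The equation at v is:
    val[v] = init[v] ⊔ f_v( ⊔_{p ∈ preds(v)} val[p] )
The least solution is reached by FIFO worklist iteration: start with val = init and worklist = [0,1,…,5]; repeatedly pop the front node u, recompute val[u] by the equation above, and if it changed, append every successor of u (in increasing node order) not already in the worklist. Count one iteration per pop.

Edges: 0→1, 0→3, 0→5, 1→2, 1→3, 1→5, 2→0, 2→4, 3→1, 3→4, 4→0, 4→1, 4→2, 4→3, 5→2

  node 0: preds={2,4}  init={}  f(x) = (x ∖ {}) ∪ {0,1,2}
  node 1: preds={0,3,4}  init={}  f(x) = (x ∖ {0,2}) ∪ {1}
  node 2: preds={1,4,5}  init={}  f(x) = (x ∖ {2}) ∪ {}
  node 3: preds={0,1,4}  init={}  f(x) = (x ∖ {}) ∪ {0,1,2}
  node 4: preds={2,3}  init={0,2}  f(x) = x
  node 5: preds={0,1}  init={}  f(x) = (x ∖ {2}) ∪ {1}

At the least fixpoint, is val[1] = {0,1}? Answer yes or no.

Iteration log — 10 steps:
  step 1. node 0  ⊔preds={0,2}  new={0,1,2}  old={}  +wl: 
  step 2. node 1  ⊔preds={0,1,2}  new={1}  old={}  +wl: 
  step 3. node 2  ⊔preds={0,1,2}  new={0,1}  old={}  +wl: 0
  step 4. node 3  ⊔preds={0,1,2}  new={0,1,2}  old={}  +wl: 1
  step 5. node 4  ⊔preds={0,1,2}  new={0,1,2}  old={0,2}  +wl: 2,3
  step 6. node 5  ⊔preds={0,1,2}  new={0,1}  old={}  +wl: 
  step 7. node 0  ⊔preds={0,1,2}  new={0,1,2}  stable
  step 8. node 1  ⊔preds={0,1,2}  new={1}  stable
  step 9. node 2  ⊔preds={0,1,2}  new={0,1}  stable
  step 10. node 3  ⊔preds={0,1,2}  new={0,1,2}  stable

Least fixpoint reached:
  node 0: {0,1,2}
  node 1: {1}
  node 2: {0,1}
  node 3: {0,1,2}
  node 4: {0,1,2}
  node 5: {0,1}

no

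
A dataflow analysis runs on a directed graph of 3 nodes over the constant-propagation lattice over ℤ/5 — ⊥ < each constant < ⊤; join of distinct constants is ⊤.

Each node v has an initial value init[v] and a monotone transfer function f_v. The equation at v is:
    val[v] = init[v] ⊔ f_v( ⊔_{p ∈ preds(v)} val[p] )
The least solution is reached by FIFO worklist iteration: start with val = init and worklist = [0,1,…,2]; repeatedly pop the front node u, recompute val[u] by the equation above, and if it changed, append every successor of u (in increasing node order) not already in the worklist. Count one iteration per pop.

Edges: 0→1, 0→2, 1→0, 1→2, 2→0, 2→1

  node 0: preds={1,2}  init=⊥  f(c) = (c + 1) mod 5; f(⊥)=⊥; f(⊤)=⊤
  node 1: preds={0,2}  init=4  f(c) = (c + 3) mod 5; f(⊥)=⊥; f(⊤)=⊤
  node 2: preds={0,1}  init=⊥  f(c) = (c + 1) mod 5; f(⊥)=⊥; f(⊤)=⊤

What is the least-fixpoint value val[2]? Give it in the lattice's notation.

⊤

Trace (6 dequeues):
  [1] u=0 | in 4 | out 0 | prev ⊥ | push {}
  [2] u=1 | in 0 | out ⊤ | prev 4 | push {0}
  [3] u=2 | in ⊤ | out ⊤ | prev ⊥ | push {1}
  [4] u=0 | in ⊤ | out ⊤ | prev 0 | push {2}
  [5] u=1 | in ⊤ | out ⊤ | ==
  [6] u=2 | in ⊤ | out ⊤ | ==

Converged values:
  [0] ⊤
  [1] ⊤
  [2] ⊤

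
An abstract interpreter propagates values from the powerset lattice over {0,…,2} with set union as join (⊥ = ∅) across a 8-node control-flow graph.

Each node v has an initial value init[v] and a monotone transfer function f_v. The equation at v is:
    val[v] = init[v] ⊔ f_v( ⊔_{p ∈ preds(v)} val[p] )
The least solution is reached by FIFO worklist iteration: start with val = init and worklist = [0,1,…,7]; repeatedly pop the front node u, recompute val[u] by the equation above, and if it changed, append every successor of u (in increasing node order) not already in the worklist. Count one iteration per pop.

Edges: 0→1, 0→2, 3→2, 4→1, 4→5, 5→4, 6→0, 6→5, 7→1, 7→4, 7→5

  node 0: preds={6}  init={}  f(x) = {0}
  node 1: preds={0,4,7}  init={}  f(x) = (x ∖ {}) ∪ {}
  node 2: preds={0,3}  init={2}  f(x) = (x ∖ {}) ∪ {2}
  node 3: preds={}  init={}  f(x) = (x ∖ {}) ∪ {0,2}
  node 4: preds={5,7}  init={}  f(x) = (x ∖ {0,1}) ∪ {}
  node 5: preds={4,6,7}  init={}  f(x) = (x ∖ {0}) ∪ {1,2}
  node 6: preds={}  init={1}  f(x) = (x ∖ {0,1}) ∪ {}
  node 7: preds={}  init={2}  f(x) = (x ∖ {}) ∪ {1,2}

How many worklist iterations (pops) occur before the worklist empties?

12

Trace (12 dequeues):
  [1] u=0 | in {1} | out {0} | prev {} | push {}
  [2] u=1 | in {0,2} | out {0,2} | prev {} | push {}
  [3] u=2 | in {0} | out {0,2} | prev {2} | push {}
  [4] u=3 | in {} | out {0,2} | prev {} | push {2}
  [5] u=4 | in {2} | out {2} | prev {} | push {1}
  [6] u=5 | in {1,2} | out {1,2} | prev {} | push {4}
  [7] u=6 | in {} | out {1} | ==
  [8] u=7 | in {} | out {1,2} | prev {2} | push {5}
  [9] u=2 | in {0,2} | out {0,2} | ==
  [10] u=1 | in {0,1,2} | out {0,1,2} | prev {0,2} | push {}
  [11] u=4 | in {1,2} | out {2} | ==
  [12] u=5 | in {1,2} | out {1,2} | ==

Converged values:
  [0] {0}
  [1] {0,1,2}
  [2] {0,2}
  [3] {0,2}
  [4] {2}
  [5] {1,2}
  [6] {1}
  [7] {1,2}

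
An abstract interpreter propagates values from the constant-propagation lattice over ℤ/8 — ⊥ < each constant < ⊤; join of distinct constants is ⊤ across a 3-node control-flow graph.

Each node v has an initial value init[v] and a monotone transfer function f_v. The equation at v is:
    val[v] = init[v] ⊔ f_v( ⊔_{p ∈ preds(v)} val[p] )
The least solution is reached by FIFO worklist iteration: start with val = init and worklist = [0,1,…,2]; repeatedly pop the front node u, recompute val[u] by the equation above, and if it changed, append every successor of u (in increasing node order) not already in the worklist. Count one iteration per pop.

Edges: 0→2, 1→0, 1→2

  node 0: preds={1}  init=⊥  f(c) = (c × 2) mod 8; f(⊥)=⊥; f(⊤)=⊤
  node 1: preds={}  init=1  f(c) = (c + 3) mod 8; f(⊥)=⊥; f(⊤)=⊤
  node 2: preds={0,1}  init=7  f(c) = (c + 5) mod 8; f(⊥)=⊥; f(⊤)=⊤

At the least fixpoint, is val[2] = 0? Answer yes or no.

no

Trace (3 dequeues):
  [1] u=0 | in 1 | out 2 | prev ⊥ | push {}
  [2] u=1 | in ⊥ | out 1 | ==
  [3] u=2 | in ⊤ | out ⊤ | prev 7 | push {}

Converged values:
  [0] 2
  [1] 1
  [2] ⊤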